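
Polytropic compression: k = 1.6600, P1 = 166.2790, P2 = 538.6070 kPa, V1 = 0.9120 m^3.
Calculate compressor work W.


(k-1)/k = 0.3976
(P2/P1)^exp = 1.5957
W = 2.5152 * 166.2790 * 0.9120 * (1.5957 - 1) = 227.1979 kJ

227.1979 kJ


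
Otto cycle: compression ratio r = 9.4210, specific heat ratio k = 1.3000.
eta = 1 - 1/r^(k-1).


r^(k-1) = 1.9599
eta = 1 - 1/1.9599 = 0.4898 = 48.9764%

48.9764%


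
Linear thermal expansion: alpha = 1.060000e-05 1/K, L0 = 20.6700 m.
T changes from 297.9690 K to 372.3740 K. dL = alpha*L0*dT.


dT = 74.4050 K
dL = 1.060000e-05 * 20.6700 * 74.4050 = 0.016302 m
L_final = 20.686302 m

dL = 0.016302 m


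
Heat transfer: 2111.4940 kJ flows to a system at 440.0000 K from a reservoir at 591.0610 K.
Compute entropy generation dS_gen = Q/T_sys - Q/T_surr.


dS_sys = 2111.4940/440.0000 = 4.7989 kJ/K
dS_surr = -2111.4940/591.0610 = -3.5724 kJ/K
dS_gen = 4.7989 - 3.5724 = 1.2265 kJ/K (irreversible)

dS_gen = 1.2265 kJ/K, irreversible


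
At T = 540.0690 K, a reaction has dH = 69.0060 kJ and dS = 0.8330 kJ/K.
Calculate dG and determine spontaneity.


T*dS = 540.0690 * 0.8330 = 449.8775 kJ
dG = 69.0060 - 449.8775 = -380.8715 kJ (spontaneous)

dG = -380.8715 kJ, spontaneous


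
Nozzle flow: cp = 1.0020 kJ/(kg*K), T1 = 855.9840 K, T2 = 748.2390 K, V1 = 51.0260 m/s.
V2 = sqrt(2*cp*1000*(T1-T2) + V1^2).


dT = 107.7450 K
2*cp*1000*dT = 215920.9800
V1^2 = 2603.6527
V2 = sqrt(218524.6327) = 467.4662 m/s

467.4662 m/s


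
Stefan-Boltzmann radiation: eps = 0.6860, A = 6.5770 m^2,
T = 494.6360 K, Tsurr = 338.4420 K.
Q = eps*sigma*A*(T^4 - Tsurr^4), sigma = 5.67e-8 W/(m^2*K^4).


T^4 = 5.9861e+10
Tsurr^4 = 1.3120e+10
Q = 0.6860 * 5.67e-8 * 6.5770 * 4.6741e+10 = 11957.2343 W

11957.2343 W


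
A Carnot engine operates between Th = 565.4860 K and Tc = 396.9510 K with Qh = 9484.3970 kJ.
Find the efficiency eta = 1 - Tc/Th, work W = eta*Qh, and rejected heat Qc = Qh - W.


eta = 1 - 396.9510/565.4860 = 0.2980
W = 0.2980 * 9484.3970 = 2826.6886 kJ
Qc = 9484.3970 - 2826.6886 = 6657.7084 kJ

eta = 29.8036%, W = 2826.6886 kJ, Qc = 6657.7084 kJ


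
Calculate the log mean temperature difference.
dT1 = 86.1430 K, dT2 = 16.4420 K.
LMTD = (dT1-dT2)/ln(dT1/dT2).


dT1/dT2 = 5.2392
ln(dT1/dT2) = 1.6562
LMTD = 69.7010 / 1.6562 = 42.0857 K

42.0857 K


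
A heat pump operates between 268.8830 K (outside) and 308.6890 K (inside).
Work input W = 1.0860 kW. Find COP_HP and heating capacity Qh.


COP = 308.6890 / 39.8060 = 7.7548
Qh = 7.7548 * 1.0860 = 8.4218 kW

COP = 7.7548, Qh = 8.4218 kW


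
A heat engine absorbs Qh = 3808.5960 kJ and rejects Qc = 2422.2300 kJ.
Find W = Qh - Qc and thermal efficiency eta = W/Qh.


W = 3808.5960 - 2422.2300 = 1386.3660 kJ
eta = 1386.3660 / 3808.5960 = 0.3640 = 36.4010%

W = 1386.3660 kJ, eta = 36.4010%


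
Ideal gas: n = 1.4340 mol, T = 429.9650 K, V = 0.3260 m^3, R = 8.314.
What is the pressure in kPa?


P = nRT/V = 1.4340 * 8.314 * 429.9650 / 0.3260
= 5126.1614 / 0.3260 = 15724.4215 Pa = 15.7244 kPa

15.7244 kPa


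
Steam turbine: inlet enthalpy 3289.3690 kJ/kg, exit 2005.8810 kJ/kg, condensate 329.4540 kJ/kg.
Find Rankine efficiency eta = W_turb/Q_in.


W = 1283.4880 kJ/kg
Q_in = 2959.9150 kJ/kg
eta = 0.4336 = 43.3623%

eta = 43.3623%


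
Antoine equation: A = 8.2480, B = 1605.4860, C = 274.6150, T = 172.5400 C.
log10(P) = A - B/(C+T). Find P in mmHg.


C+T = 447.1550
B/(C+T) = 3.5904
log10(P) = 8.2480 - 3.5904 = 4.6576
P = 10^4.6576 = 45452.0770 mmHg

45452.0770 mmHg


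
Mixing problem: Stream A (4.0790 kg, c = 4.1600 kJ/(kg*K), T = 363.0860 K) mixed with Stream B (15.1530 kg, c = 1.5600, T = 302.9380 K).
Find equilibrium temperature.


num = 13322.1301
den = 40.6073
Tf = 328.0721 K

328.0721 K


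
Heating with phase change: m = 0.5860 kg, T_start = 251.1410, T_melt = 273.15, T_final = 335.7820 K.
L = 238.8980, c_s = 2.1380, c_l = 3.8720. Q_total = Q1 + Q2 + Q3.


Q1 (sensible, solid) = 0.5860 * 2.1380 * 22.0090 = 27.5744 kJ
Q2 (latent) = 0.5860 * 238.8980 = 139.9942 kJ
Q3 (sensible, liquid) = 0.5860 * 3.8720 * 62.6320 = 142.1115 kJ
Q_total = 309.6801 kJ

309.6801 kJ


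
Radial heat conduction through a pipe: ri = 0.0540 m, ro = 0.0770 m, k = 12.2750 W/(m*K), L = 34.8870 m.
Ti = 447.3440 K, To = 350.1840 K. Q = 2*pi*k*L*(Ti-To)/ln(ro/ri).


dT = 97.1600 K
ln(ro/ri) = 0.3548
Q = 2*pi*12.2750*34.8870*97.1600 / 0.3548 = 736788.3083 W

736788.3083 W


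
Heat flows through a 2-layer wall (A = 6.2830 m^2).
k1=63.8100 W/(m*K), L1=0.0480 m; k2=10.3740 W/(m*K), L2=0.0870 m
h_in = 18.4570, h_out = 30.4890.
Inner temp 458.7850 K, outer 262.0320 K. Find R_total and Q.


R_conv_in = 1/(18.4570*6.2830) = 0.0086
R_1 = 0.0480/(63.8100*6.2830) = 0.0001
R_2 = 0.0870/(10.3740*6.2830) = 0.0013
R_conv_out = 1/(30.4890*6.2830) = 0.0052
R_total = 0.0153 K/W
Q = 196.7530 / 0.0153 = 12861.3611 W

R_total = 0.0153 K/W, Q = 12861.3611 W


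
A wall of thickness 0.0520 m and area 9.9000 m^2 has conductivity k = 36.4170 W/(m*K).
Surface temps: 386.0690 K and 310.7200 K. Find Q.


dT = 75.3490 K
Q = 36.4170 * 9.9000 * 75.3490 / 0.0520 = 522412.4399 W

522412.4399 W


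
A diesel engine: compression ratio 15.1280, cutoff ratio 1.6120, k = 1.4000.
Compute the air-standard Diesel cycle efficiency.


r^(k-1) = 2.9642
rc^k = 1.9512
eta = 0.6255 = 62.5460%

62.5460%


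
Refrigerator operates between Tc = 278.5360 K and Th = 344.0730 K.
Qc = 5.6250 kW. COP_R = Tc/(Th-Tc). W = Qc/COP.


COP = 278.5360 / 65.5370 = 4.2501
W = 5.6250 / 4.2501 = 1.3235 kW

COP = 4.2501, W = 1.3235 kW


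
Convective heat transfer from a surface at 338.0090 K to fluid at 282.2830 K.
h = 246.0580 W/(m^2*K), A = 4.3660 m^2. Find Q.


dT = 55.7260 K
Q = 246.0580 * 4.3660 * 55.7260 = 59865.8415 W

59865.8415 W


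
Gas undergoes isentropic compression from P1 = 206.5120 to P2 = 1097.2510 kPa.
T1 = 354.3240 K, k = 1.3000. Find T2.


(k-1)/k = 0.2308
(P2/P1)^exp = 1.4702
T2 = 354.3240 * 1.4702 = 520.9446 K

520.9446 K


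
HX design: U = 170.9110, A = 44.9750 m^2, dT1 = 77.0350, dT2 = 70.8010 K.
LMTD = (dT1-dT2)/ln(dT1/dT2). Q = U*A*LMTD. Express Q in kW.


LMTD = 73.8742 K
Q = 170.9110 * 44.9750 * 73.8742 = 567850.1959 W = 567.8502 kW

567.8502 kW


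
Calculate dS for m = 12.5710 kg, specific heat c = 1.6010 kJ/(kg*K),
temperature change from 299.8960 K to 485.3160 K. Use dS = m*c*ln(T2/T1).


T2/T1 = 1.6183
ln(T2/T1) = 0.4814
dS = 12.5710 * 1.6010 * 0.4814 = 9.6880 kJ/K

9.6880 kJ/K


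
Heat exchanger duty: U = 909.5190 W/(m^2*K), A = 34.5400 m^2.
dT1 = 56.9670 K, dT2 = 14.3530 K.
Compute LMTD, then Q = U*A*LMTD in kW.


LMTD = 30.9130 K
Q = 909.5190 * 34.5400 * 30.9130 = 971125.7953 W = 971.1258 kW

971.1258 kW


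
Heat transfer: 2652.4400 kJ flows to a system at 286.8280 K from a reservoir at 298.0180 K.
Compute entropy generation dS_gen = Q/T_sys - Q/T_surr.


dS_sys = 2652.4400/286.8280 = 9.2475 kJ/K
dS_surr = -2652.4400/298.0180 = -8.9003 kJ/K
dS_gen = 9.2475 - 8.9003 = 0.3472 kJ/K (irreversible)

dS_gen = 0.3472 kJ/K, irreversible


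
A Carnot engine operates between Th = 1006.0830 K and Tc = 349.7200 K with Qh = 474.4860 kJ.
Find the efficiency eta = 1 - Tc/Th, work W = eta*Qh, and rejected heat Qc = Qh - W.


eta = 1 - 349.7200/1006.0830 = 0.6524
W = 0.6524 * 474.4860 = 309.5520 kJ
Qc = 474.4860 - 309.5520 = 164.9340 kJ

eta = 65.2394%, W = 309.5520 kJ, Qc = 164.9340 kJ


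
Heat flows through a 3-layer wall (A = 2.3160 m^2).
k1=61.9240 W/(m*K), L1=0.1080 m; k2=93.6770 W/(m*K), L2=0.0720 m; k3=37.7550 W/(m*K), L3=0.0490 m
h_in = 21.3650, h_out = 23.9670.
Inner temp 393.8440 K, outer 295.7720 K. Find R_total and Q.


R_conv_in = 1/(21.3650*2.3160) = 0.0202
R_1 = 0.1080/(61.9240*2.3160) = 0.0008
R_2 = 0.0720/(93.6770*2.3160) = 0.0003
R_3 = 0.0490/(37.7550*2.3160) = 0.0006
R_conv_out = 1/(23.9670*2.3160) = 0.0180
R_total = 0.0399 K/W
Q = 98.0720 / 0.0399 = 2459.7636 W

R_total = 0.0399 K/W, Q = 2459.7636 W


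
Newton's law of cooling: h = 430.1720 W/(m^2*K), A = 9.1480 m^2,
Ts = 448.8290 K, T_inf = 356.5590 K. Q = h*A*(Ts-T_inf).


dT = 92.2700 K
Q = 430.1720 * 9.1480 * 92.2700 = 363102.1456 W

363102.1456 W


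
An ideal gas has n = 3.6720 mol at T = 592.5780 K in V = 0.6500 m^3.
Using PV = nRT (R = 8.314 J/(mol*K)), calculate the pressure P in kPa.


P = nRT/V = 3.6720 * 8.314 * 592.5780 / 0.6500
= 18090.8185 / 0.6500 = 27832.0285 Pa = 27.8320 kPa

27.8320 kPa


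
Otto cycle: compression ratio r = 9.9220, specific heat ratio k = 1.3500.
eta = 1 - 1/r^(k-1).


r^(k-1) = 2.2326
eta = 1 - 1/2.2326 = 0.5521 = 55.2091%

55.2091%


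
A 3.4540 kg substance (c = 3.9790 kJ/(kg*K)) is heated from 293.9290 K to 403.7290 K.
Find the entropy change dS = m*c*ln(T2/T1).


T2/T1 = 1.3736
ln(T2/T1) = 0.3174
dS = 3.4540 * 3.9790 * 0.3174 = 4.3623 kJ/K

4.3623 kJ/K


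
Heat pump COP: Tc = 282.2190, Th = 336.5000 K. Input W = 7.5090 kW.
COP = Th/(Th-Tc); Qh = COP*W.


COP = 336.5000 / 54.2810 = 6.1992
Qh = 6.1992 * 7.5090 = 46.5500 kW

COP = 6.1992, Qh = 46.5500 kW


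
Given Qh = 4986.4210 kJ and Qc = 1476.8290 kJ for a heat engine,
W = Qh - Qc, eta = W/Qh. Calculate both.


W = 4986.4210 - 1476.8290 = 3509.5920 kJ
eta = 3509.5920 / 4986.4210 = 0.7038 = 70.3830%

W = 3509.5920 kJ, eta = 70.3830%


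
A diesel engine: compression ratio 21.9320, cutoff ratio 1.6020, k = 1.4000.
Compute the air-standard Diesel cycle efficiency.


r^(k-1) = 3.4390
rc^k = 1.9343
eta = 0.6776 = 67.7642%

67.7642%


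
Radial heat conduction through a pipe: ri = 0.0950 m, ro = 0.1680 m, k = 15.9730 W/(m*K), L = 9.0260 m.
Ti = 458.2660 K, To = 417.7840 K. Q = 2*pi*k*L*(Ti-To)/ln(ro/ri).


dT = 40.4820 K
ln(ro/ri) = 0.5701
Q = 2*pi*15.9730*9.0260*40.4820 / 0.5701 = 64325.3925 W

64325.3925 W


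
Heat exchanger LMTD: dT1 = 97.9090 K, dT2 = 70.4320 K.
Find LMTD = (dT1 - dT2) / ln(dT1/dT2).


dT1/dT2 = 1.3901
ln(dT1/dT2) = 0.3294
LMTD = 27.4770 / 0.3294 = 83.4176 K

83.4176 K


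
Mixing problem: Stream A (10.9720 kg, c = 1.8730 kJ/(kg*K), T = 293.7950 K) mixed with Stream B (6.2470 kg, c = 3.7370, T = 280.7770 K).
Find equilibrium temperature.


num = 12592.4006
den = 43.8956
Tf = 286.8716 K

286.8716 K


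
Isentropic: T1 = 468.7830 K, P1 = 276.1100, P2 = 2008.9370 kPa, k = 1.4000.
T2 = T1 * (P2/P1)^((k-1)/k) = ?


(k-1)/k = 0.2857
(P2/P1)^exp = 1.7630
T2 = 468.7830 * 1.7630 = 826.4650 K

826.4650 K


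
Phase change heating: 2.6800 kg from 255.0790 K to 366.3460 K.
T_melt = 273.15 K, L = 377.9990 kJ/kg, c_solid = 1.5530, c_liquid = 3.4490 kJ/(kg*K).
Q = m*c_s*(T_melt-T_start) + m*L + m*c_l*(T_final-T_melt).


Q1 (sensible, solid) = 2.6800 * 1.5530 * 18.0710 = 75.2122 kJ
Q2 (latent) = 2.6800 * 377.9990 = 1013.0373 kJ
Q3 (sensible, liquid) = 2.6800 * 3.4490 * 93.1960 = 861.4405 kJ
Q_total = 1949.6900 kJ

1949.6900 kJ


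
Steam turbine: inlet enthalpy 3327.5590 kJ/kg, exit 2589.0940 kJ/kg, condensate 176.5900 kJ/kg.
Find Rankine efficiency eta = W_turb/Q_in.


W = 738.4650 kJ/kg
Q_in = 3150.9690 kJ/kg
eta = 0.2344 = 23.4361%

eta = 23.4361%


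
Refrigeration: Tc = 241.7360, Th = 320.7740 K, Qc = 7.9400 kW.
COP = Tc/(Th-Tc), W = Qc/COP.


COP = 241.7360 / 79.0380 = 3.0585
W = 7.9400 / 3.0585 = 2.5961 kW

COP = 3.0585, W = 2.5961 kW


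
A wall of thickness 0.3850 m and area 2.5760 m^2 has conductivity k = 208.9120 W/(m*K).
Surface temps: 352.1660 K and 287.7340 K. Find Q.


dT = 64.4320 K
Q = 208.9120 * 2.5760 * 64.4320 / 0.3850 = 90063.7712 W

90063.7712 W


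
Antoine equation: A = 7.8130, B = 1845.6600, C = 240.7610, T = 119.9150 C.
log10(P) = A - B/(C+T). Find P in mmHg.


C+T = 360.6760
B/(C+T) = 5.1172
log10(P) = 7.8130 - 5.1172 = 2.6958
P = 10^2.6958 = 496.3359 mmHg

496.3359 mmHg


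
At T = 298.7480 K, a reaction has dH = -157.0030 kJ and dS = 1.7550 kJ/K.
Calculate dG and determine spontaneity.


T*dS = 298.7480 * 1.7550 = 524.3027 kJ
dG = -157.0030 - 524.3027 = -681.3057 kJ (spontaneous)

dG = -681.3057 kJ, spontaneous


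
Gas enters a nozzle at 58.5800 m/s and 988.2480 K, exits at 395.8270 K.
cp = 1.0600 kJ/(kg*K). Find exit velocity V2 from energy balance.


dT = 592.4210 K
2*cp*1000*dT = 1255932.5200
V1^2 = 3431.6164
V2 = sqrt(1259364.1364) = 1122.2139 m/s

1122.2139 m/s


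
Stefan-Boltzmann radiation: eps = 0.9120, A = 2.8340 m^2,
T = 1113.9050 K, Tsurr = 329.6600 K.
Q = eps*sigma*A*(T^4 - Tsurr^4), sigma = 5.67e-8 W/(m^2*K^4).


T^4 = 1.5395e+12
Tsurr^4 = 1.1810e+10
Q = 0.9120 * 5.67e-8 * 2.8340 * 1.5277e+12 = 223885.4561 W

223885.4561 W


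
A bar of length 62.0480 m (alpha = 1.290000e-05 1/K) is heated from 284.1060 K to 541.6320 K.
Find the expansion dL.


dT = 257.5260 K
dL = 1.290000e-05 * 62.0480 * 257.5260 = 0.206129 m
L_final = 62.254129 m

dL = 0.206129 m


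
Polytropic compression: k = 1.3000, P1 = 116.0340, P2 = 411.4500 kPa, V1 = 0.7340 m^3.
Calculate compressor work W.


(k-1)/k = 0.2308
(P2/P1)^exp = 1.3392
W = 4.3333 * 116.0340 * 0.7340 * (1.3392 - 1) = 125.2049 kJ

125.2049 kJ


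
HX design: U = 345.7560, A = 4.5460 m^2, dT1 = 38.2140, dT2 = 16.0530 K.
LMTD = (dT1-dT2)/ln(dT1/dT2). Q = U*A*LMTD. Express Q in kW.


LMTD = 25.5515 K
Q = 345.7560 * 4.5460 * 25.5515 = 40162.0676 W = 40.1621 kW

40.1621 kW


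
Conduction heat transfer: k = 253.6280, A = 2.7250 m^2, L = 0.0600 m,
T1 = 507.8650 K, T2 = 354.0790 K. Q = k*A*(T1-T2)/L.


dT = 153.7860 K
Q = 253.6280 * 2.7250 * 153.7860 / 0.0600 = 1771451.4505 W

1771451.4505 W


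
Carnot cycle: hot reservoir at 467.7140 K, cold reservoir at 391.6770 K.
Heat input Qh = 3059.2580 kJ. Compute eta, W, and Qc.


eta = 1 - 391.6770/467.7140 = 0.1626
W = 0.1626 * 3059.2580 = 497.3484 kJ
Qc = 3059.2580 - 497.3484 = 2561.9096 kJ

eta = 16.2572%, W = 497.3484 kJ, Qc = 2561.9096 kJ


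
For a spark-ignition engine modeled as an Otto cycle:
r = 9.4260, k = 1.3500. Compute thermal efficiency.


r^(k-1) = 2.1929
eta = 1 - 1/2.1929 = 0.5440 = 54.3978%

54.3978%


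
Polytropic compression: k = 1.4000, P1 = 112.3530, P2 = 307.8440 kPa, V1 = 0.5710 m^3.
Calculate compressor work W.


(k-1)/k = 0.2857
(P2/P1)^exp = 1.3337
W = 3.5000 * 112.3530 * 0.5710 * (1.3337 - 1) = 74.9365 kJ

74.9365 kJ


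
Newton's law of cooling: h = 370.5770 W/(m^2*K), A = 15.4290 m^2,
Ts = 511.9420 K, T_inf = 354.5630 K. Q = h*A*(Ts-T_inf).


dT = 157.3790 K
Q = 370.5770 * 15.4290 * 157.3790 = 899835.2904 W

899835.2904 W


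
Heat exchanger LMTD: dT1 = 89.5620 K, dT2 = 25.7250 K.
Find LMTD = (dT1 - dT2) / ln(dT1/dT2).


dT1/dT2 = 3.4815
ln(dT1/dT2) = 1.2475
LMTD = 63.8370 / 1.2475 = 51.1733 K

51.1733 K


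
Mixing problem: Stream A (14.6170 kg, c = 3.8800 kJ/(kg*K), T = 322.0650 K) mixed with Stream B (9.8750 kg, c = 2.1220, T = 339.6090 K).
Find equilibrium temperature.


num = 25382.0032
den = 77.6687
Tf = 326.7983 K

326.7983 K


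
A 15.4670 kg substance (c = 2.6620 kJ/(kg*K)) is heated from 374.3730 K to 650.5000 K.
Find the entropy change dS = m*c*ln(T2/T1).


T2/T1 = 1.7376
ln(T2/T1) = 0.5525
dS = 15.4670 * 2.6620 * 0.5525 = 22.7477 kJ/K

22.7477 kJ/K


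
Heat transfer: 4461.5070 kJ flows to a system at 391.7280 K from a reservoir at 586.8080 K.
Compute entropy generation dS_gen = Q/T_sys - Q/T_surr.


dS_sys = 4461.5070/391.7280 = 11.3893 kJ/K
dS_surr = -4461.5070/586.8080 = -7.6030 kJ/K
dS_gen = 11.3893 - 7.6030 = 3.7863 kJ/K (irreversible)

dS_gen = 3.7863 kJ/K, irreversible


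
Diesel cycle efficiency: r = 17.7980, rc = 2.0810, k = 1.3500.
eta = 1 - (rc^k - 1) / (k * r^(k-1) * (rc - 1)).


r^(k-1) = 2.7392
rc^k = 2.6895
eta = 0.5774 = 57.7368%

57.7368%


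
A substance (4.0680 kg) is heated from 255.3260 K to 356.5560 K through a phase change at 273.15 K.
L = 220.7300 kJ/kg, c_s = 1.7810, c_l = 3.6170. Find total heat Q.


Q1 (sensible, solid) = 4.0680 * 1.7810 * 17.8240 = 129.1368 kJ
Q2 (latent) = 4.0680 * 220.7300 = 897.9296 kJ
Q3 (sensible, liquid) = 4.0680 * 3.6170 * 83.4060 = 1227.2322 kJ
Q_total = 2254.2987 kJ

2254.2987 kJ


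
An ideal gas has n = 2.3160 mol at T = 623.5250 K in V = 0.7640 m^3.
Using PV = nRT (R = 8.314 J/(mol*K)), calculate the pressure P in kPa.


P = nRT/V = 2.3160 * 8.314 * 623.5250 / 0.7640
= 12006.1135 / 0.7640 = 15714.8083 Pa = 15.7148 kPa

15.7148 kPa


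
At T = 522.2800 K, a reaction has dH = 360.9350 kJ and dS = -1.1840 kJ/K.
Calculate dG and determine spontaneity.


T*dS = 522.2800 * -1.1840 = -618.3795 kJ
dG = 360.9350 + 618.3795 = 979.3145 kJ (non-spontaneous)

dG = 979.3145 kJ, non-spontaneous


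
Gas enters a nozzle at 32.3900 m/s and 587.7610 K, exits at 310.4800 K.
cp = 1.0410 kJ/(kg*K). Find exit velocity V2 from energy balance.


dT = 277.2810 K
2*cp*1000*dT = 577299.0420
V1^2 = 1049.1121
V2 = sqrt(578348.1541) = 760.4920 m/s

760.4920 m/s


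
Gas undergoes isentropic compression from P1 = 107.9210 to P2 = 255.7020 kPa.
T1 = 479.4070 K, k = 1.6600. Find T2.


(k-1)/k = 0.3976
(P2/P1)^exp = 1.4091
T2 = 479.4070 * 1.4091 = 675.5429 K

675.5429 K


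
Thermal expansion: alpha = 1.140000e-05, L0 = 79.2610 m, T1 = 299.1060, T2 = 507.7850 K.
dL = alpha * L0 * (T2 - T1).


dT = 208.6790 K
dL = 1.140000e-05 * 79.2610 * 208.6790 = 0.188557 m
L_final = 79.449557 m

dL = 0.188557 m


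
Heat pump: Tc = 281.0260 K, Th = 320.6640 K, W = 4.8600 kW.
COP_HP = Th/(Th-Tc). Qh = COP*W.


COP = 320.6640 / 39.6380 = 8.0898
Qh = 8.0898 * 4.8600 = 39.3165 kW

COP = 8.0898, Qh = 39.3165 kW


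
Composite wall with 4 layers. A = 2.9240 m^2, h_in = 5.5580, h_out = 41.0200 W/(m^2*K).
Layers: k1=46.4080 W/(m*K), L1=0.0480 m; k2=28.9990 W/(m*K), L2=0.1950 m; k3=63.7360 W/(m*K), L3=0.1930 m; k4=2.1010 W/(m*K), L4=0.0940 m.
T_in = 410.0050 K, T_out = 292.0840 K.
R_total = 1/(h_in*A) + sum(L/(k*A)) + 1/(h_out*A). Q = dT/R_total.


R_conv_in = 1/(5.5580*2.9240) = 0.0615
R_1 = 0.0480/(46.4080*2.9240) = 0.0004
R_2 = 0.1950/(28.9990*2.9240) = 0.0023
R_3 = 0.1930/(63.7360*2.9240) = 0.0010
R_4 = 0.0940/(2.1010*2.9240) = 0.0153
R_conv_out = 1/(41.0200*2.9240) = 0.0083
R_total = 0.0889 K/W
Q = 117.9210 / 0.0889 = 1327.0429 W

R_total = 0.0889 K/W, Q = 1327.0429 W


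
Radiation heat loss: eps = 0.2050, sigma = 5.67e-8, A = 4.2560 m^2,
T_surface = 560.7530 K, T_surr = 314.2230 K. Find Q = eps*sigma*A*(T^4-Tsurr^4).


T^4 = 9.8875e+10
Tsurr^4 = 9.7488e+09
Q = 0.2050 * 5.67e-8 * 4.2560 * 8.9126e+10 = 4409.0373 W

4409.0373 W


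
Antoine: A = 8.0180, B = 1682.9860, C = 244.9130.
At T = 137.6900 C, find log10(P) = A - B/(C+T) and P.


C+T = 382.6030
B/(C+T) = 4.3988
log10(P) = 8.0180 - 4.3988 = 3.6192
P = 10^3.6192 = 4161.2241 mmHg

4161.2241 mmHg


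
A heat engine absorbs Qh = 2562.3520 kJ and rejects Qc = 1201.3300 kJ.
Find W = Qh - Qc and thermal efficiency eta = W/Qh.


W = 2562.3520 - 1201.3300 = 1361.0220 kJ
eta = 1361.0220 / 2562.3520 = 0.5312 = 53.1161%

W = 1361.0220 kJ, eta = 53.1161%


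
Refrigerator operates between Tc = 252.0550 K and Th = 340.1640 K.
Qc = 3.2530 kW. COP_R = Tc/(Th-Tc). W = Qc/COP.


COP = 252.0550 / 88.1090 = 2.8607
W = 3.2530 / 2.8607 = 1.1371 kW

COP = 2.8607, W = 1.1371 kW


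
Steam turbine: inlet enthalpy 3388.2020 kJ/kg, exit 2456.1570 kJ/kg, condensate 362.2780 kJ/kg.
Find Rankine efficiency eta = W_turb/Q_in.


W = 932.0450 kJ/kg
Q_in = 3025.9240 kJ/kg
eta = 0.3080 = 30.8020%

eta = 30.8020%


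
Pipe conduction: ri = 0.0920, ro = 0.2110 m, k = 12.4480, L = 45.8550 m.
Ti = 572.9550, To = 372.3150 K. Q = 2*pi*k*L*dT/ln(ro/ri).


dT = 200.6400 K
ln(ro/ri) = 0.8301
Q = 2*pi*12.4480*45.8550*200.6400 / 0.8301 = 866900.3513 W

866900.3513 W


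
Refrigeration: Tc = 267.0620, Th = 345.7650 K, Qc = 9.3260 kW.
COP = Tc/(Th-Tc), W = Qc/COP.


COP = 267.0620 / 78.7030 = 3.3933
W = 9.3260 / 3.3933 = 2.7484 kW

COP = 3.3933, W = 2.7484 kW


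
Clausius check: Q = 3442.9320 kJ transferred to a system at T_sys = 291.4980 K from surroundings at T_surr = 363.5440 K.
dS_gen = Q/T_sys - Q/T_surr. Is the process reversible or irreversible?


dS_sys = 3442.9320/291.4980 = 11.8112 kJ/K
dS_surr = -3442.9320/363.5440 = -9.4705 kJ/K
dS_gen = 11.8112 - 9.4705 = 2.3407 kJ/K (irreversible)

dS_gen = 2.3407 kJ/K, irreversible


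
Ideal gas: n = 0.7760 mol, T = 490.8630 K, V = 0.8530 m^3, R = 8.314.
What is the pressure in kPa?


P = nRT/V = 0.7760 * 8.314 * 490.8630 / 0.8530
= 3166.8831 / 0.8530 = 3712.6414 Pa = 3.7126 kPa

3.7126 kPa


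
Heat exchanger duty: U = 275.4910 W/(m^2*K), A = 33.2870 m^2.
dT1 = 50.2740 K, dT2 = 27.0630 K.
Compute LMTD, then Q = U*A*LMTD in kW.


LMTD = 37.4782 K
Q = 275.4910 * 33.2870 * 37.4782 = 343684.8772 W = 343.6849 kW

343.6849 kW


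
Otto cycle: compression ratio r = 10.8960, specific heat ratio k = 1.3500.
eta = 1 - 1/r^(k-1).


r^(k-1) = 2.3070
eta = 1 - 1/2.3070 = 0.5665 = 56.6533%

56.6533%


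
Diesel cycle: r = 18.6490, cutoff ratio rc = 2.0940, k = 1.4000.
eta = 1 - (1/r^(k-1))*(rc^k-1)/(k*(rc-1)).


r^(k-1) = 3.2230
rc^k = 2.8143
eta = 0.6325 = 63.2467%

63.2467%


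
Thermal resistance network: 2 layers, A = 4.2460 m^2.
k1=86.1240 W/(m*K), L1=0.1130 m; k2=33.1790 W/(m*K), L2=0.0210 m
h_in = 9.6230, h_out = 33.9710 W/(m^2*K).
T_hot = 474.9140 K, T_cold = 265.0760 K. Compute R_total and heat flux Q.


R_conv_in = 1/(9.6230*4.2460) = 0.0245
R_1 = 0.1130/(86.1240*4.2460) = 0.0003
R_2 = 0.0210/(33.1790*4.2460) = 0.0001
R_conv_out = 1/(33.9710*4.2460) = 0.0069
R_total = 0.0319 K/W
Q = 209.8380 / 0.0319 = 6585.1813 W

R_total = 0.0319 K/W, Q = 6585.1813 W


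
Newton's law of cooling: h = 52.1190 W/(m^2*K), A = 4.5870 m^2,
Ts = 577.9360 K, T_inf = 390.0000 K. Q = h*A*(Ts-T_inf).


dT = 187.9360 K
Q = 52.1190 * 4.5870 * 187.9360 = 44929.8319 W

44929.8319 W


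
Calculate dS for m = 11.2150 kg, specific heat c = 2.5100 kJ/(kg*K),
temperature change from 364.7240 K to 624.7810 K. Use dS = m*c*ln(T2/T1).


T2/T1 = 1.7130
ln(T2/T1) = 0.5383
dS = 11.2150 * 2.5100 * 0.5383 = 15.1518 kJ/K

15.1518 kJ/K


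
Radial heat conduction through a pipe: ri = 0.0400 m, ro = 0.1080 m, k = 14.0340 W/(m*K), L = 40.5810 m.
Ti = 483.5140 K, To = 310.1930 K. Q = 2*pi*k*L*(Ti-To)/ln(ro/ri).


dT = 173.3210 K
ln(ro/ri) = 0.9933
Q = 2*pi*14.0340*40.5810*173.3210 / 0.9933 = 624418.7311 W

624418.7311 W


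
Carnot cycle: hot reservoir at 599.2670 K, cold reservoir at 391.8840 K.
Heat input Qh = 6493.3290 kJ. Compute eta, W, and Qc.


eta = 1 - 391.8840/599.2670 = 0.3461
W = 0.3461 * 6493.3290 = 2247.0886 kJ
Qc = 6493.3290 - 2247.0886 = 4246.2404 kJ

eta = 34.6061%, W = 2247.0886 kJ, Qc = 4246.2404 kJ


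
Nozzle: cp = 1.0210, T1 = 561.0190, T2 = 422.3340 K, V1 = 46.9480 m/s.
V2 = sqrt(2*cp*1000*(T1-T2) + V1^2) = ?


dT = 138.6850 K
2*cp*1000*dT = 283194.7700
V1^2 = 2204.1147
V2 = sqrt(285398.8847) = 534.2274 m/s

534.2274 m/s


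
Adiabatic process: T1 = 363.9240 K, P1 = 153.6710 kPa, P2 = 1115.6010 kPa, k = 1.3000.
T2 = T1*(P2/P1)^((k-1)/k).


(k-1)/k = 0.2308
(P2/P1)^exp = 1.5801
T2 = 363.9240 * 1.5801 = 575.0212 K

575.0212 K


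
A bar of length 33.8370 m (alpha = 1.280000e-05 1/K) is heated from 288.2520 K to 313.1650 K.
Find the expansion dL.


dT = 24.9130 K
dL = 1.280000e-05 * 33.8370 * 24.9130 = 0.010790 m
L_final = 33.847790 m

dL = 0.010790 m


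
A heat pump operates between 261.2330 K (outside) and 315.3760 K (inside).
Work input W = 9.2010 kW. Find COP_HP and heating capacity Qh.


COP = 315.3760 / 54.1430 = 5.8249
Qh = 5.8249 * 9.2010 = 53.5946 kW

COP = 5.8249, Qh = 53.5946 kW


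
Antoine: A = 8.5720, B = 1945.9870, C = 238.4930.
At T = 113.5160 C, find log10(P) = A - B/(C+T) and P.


C+T = 352.0090
B/(C+T) = 5.5282
log10(P) = 8.5720 - 5.5282 = 3.0438
P = 10^3.0438 = 1106.0358 mmHg

1106.0358 mmHg


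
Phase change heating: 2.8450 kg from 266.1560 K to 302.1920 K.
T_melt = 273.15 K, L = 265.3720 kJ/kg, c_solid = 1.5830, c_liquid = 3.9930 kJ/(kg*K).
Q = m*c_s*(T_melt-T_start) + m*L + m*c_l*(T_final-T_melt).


Q1 (sensible, solid) = 2.8450 * 1.5830 * 6.9940 = 31.4984 kJ
Q2 (latent) = 2.8450 * 265.3720 = 754.9833 kJ
Q3 (sensible, liquid) = 2.8450 * 3.9930 * 29.0420 = 329.9196 kJ
Q_total = 1116.4014 kJ

1116.4014 kJ


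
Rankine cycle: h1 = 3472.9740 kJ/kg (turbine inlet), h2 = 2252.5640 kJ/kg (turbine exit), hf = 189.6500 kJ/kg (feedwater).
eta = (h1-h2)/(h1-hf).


W = 1220.4100 kJ/kg
Q_in = 3283.3240 kJ/kg
eta = 0.3717 = 37.1700%

eta = 37.1700%


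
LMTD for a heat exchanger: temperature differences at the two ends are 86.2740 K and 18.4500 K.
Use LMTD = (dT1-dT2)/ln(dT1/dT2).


dT1/dT2 = 4.6761
ln(dT1/dT2) = 1.5425
LMTD = 67.8240 / 1.5425 = 43.9712 K

43.9712 K


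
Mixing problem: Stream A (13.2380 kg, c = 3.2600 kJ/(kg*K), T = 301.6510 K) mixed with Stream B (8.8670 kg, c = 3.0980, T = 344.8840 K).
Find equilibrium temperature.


num = 22491.9661
den = 70.6258
Tf = 318.4665 K

318.4665 K


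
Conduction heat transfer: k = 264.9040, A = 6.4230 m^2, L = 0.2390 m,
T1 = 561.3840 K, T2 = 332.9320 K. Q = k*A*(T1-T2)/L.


dT = 228.4520 K
Q = 264.9040 * 6.4230 * 228.4520 / 0.2390 = 1626385.5297 W

1626385.5297 W


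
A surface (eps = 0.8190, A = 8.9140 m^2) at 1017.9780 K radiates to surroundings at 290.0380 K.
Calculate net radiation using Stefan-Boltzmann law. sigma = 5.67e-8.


T^4 = 1.0739e+12
Tsurr^4 = 7.0765e+09
Q = 0.8190 * 5.67e-8 * 8.9140 * 1.0668e+12 = 441592.6292 W

441592.6292 W


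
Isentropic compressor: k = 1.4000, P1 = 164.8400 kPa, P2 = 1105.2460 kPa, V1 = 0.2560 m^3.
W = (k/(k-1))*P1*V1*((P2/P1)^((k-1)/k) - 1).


(k-1)/k = 0.2857
(P2/P1)^exp = 1.7223
W = 3.5000 * 164.8400 * 0.2560 * (1.7223 - 1) = 106.6839 kJ

106.6839 kJ


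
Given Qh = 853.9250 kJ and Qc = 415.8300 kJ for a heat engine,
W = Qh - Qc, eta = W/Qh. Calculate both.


W = 853.9250 - 415.8300 = 438.0950 kJ
eta = 438.0950 / 853.9250 = 0.5130 = 51.3037%

W = 438.0950 kJ, eta = 51.3037%


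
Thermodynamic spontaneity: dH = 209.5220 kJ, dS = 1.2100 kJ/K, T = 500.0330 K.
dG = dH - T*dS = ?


T*dS = 500.0330 * 1.2100 = 605.0399 kJ
dG = 209.5220 - 605.0399 = -395.5179 kJ (spontaneous)

dG = -395.5179 kJ, spontaneous


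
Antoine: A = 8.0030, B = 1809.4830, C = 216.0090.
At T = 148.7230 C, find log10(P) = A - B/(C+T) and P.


C+T = 364.7320
B/(C+T) = 4.9611
log10(P) = 8.0030 - 4.9611 = 3.0419
P = 10^3.0419 = 1101.2087 mmHg

1101.2087 mmHg


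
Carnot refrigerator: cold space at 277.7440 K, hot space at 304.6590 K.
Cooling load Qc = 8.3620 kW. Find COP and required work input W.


COP = 277.7440 / 26.9150 = 10.3193
W = 8.3620 / 10.3193 = 0.8103 kW

COP = 10.3193, W = 0.8103 kW


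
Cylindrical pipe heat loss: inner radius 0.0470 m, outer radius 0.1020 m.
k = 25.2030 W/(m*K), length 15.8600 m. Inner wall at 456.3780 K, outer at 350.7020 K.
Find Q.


dT = 105.6760 K
ln(ro/ri) = 0.7748
Q = 2*pi*25.2030*15.8600*105.6760 / 0.7748 = 342537.3342 W

342537.3342 W


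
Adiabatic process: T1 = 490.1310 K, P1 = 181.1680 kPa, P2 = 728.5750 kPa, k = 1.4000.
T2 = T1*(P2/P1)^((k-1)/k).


(k-1)/k = 0.2857
(P2/P1)^exp = 1.4883
T2 = 490.1310 * 1.4883 = 729.4505 K

729.4505 K


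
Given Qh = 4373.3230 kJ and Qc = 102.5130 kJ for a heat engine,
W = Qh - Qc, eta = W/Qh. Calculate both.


W = 4373.3230 - 102.5130 = 4270.8100 kJ
eta = 4270.8100 / 4373.3230 = 0.9766 = 97.6559%

W = 4270.8100 kJ, eta = 97.6559%


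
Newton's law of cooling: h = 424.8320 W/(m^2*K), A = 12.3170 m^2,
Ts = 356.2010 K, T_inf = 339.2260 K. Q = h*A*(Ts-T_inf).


dT = 16.9750 K
Q = 424.8320 * 12.3170 * 16.9750 = 88824.3313 W

88824.3313 W


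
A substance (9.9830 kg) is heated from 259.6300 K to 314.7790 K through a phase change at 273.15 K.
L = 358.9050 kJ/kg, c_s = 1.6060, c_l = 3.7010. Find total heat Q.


Q1 (sensible, solid) = 9.9830 * 1.6060 * 13.5200 = 216.7621 kJ
Q2 (latent) = 9.9830 * 358.9050 = 3582.9486 kJ
Q3 (sensible, liquid) = 9.9830 * 3.7010 * 41.6290 = 1538.0701 kJ
Q_total = 5337.7808 kJ

5337.7808 kJ


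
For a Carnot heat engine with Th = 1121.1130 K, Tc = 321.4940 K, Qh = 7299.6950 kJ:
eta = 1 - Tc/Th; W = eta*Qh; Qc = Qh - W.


eta = 1 - 321.4940/1121.1130 = 0.7132
W = 0.7132 * 7299.6950 = 5206.4108 kJ
Qc = 7299.6950 - 5206.4108 = 2093.2842 kJ

eta = 71.3237%, W = 5206.4108 kJ, Qc = 2093.2842 kJ


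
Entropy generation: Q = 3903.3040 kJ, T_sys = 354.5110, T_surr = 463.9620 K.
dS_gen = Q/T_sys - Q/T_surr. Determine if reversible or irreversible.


dS_sys = 3903.3040/354.5110 = 11.0104 kJ/K
dS_surr = -3903.3040/463.9620 = -8.4130 kJ/K
dS_gen = 11.0104 - 8.4130 = 2.5974 kJ/K (irreversible)

dS_gen = 2.5974 kJ/K, irreversible


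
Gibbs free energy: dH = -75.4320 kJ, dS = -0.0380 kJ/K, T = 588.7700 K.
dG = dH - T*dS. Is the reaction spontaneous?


T*dS = 588.7700 * -0.0380 = -22.3733 kJ
dG = -75.4320 + 22.3733 = -53.0587 kJ (spontaneous)

dG = -53.0587 kJ, spontaneous


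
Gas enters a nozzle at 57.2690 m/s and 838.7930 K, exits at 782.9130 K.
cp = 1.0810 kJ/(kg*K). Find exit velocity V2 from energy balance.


dT = 55.8800 K
2*cp*1000*dT = 120812.5600
V1^2 = 3279.7384
V2 = sqrt(124092.2984) = 352.2674 m/s

352.2674 m/s


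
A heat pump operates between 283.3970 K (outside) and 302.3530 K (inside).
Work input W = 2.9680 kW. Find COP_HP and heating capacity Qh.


COP = 302.3530 / 18.9560 = 15.9503
Qh = 15.9503 * 2.9680 = 47.3404 kW

COP = 15.9503, Qh = 47.3404 kW


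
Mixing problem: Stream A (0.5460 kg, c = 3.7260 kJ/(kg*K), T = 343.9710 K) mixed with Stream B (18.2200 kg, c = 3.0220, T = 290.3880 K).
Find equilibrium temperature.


num = 16688.7804
den = 57.0952
Tf = 292.2972 K

292.2972 K


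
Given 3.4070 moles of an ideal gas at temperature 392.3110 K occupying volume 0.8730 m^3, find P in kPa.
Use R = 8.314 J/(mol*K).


P = nRT/V = 3.4070 * 8.314 * 392.3110 / 0.8730
= 11112.5221 / 0.8730 = 12729.1204 Pa = 12.7291 kPa

12.7291 kPa


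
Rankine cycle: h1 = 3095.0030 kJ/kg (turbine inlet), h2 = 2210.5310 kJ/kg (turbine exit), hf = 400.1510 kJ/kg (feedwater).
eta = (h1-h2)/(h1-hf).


W = 884.4720 kJ/kg
Q_in = 2694.8520 kJ/kg
eta = 0.3282 = 32.8208%

eta = 32.8208%


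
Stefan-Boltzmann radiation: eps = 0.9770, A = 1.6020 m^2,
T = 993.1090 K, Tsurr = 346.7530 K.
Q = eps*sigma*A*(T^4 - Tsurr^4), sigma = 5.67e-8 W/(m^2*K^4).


T^4 = 9.7272e+11
Tsurr^4 = 1.4457e+10
Q = 0.9770 * 5.67e-8 * 1.6020 * 9.5826e+11 = 85040.2710 W

85040.2710 W


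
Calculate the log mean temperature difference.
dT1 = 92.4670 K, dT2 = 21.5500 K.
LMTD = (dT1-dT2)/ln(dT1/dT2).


dT1/dT2 = 4.2908
ln(dT1/dT2) = 1.4565
LMTD = 70.9170 / 1.4565 = 48.6908 K

48.6908 K


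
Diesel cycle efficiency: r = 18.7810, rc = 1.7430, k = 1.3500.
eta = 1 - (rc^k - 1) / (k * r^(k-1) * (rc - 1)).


r^(k-1) = 2.7913
rc^k = 2.1171
eta = 0.6010 = 60.0987%

60.0987%


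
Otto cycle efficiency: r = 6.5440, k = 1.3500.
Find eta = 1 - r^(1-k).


r^(k-1) = 1.9299
eta = 1 - 1/1.9299 = 0.4819 = 48.1851%

48.1851%


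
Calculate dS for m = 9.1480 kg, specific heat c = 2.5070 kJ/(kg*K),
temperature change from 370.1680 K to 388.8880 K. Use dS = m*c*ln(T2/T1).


T2/T1 = 1.0506
ln(T2/T1) = 0.0493
dS = 9.1480 * 2.5070 * 0.0493 = 1.1314 kJ/K

1.1314 kJ/K


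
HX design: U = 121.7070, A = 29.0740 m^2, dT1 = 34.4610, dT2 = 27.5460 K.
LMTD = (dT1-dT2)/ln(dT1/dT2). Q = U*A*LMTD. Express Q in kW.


LMTD = 30.8745 K
Q = 121.7070 * 29.0740 * 30.8745 = 109249.8635 W = 109.2499 kW

109.2499 kW


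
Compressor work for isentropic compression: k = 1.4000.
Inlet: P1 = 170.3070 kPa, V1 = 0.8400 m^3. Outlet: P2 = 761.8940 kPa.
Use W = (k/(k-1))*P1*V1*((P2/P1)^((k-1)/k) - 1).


(k-1)/k = 0.2857
(P2/P1)^exp = 1.5343
W = 3.5000 * 170.3070 * 0.8400 * (1.5343 - 1) = 267.5133 kJ

267.5133 kJ


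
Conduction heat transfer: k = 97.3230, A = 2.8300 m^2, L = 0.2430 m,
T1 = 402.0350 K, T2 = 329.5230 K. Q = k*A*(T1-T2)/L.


dT = 72.5120 K
Q = 97.3230 * 2.8300 * 72.5120 / 0.2430 = 82187.4552 W

82187.4552 W


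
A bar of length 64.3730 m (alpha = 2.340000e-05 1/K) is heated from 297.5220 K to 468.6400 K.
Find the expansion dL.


dT = 171.1180 K
dL = 2.340000e-05 * 64.3730 * 171.1180 = 0.257760 m
L_final = 64.630760 m

dL = 0.257760 m


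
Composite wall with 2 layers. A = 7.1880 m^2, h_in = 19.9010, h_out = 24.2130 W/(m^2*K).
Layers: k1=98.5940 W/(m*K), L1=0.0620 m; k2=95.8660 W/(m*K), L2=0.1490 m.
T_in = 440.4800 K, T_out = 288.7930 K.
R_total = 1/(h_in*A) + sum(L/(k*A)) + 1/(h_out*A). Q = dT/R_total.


R_conv_in = 1/(19.9010*7.1880) = 0.0070
R_1 = 0.0620/(98.5940*7.1880) = 8.7485e-05
R_2 = 0.1490/(95.8660*7.1880) = 0.0002
R_conv_out = 1/(24.2130*7.1880) = 0.0057
R_total = 0.0130 K/W
Q = 151.6870 / 0.0130 = 11632.3848 W

R_total = 0.0130 K/W, Q = 11632.3848 W


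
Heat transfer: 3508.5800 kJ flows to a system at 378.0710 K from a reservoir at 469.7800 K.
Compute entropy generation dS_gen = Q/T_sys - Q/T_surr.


dS_sys = 3508.5800/378.0710 = 9.2802 kJ/K
dS_surr = -3508.5800/469.7800 = -7.4686 kJ/K
dS_gen = 9.2802 - 7.4686 = 1.8117 kJ/K (irreversible)

dS_gen = 1.8117 kJ/K, irreversible


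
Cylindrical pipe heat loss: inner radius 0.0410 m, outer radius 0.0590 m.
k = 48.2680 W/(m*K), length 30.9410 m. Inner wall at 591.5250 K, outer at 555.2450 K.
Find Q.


dT = 36.2800 K
ln(ro/ri) = 0.3640
Q = 2*pi*48.2680*30.9410*36.2800 / 0.3640 = 935364.1574 W

935364.1574 W


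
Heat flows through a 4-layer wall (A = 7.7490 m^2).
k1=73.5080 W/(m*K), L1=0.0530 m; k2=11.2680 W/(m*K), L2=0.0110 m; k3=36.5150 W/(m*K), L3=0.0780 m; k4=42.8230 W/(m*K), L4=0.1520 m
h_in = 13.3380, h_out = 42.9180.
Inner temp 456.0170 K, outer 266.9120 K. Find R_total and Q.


R_conv_in = 1/(13.3380*7.7490) = 0.0097
R_1 = 0.0530/(73.5080*7.7490) = 9.3046e-05
R_2 = 0.0110/(11.2680*7.7490) = 0.0001
R_3 = 0.0780/(36.5150*7.7490) = 0.0003
R_4 = 0.1520/(42.8230*7.7490) = 0.0005
R_conv_out = 1/(42.9180*7.7490) = 0.0030
R_total = 0.0136 K/W
Q = 189.1050 / 0.0136 = 13869.1893 W

R_total = 0.0136 K/W, Q = 13869.1893 W


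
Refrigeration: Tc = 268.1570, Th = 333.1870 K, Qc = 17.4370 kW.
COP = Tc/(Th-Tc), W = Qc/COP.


COP = 268.1570 / 65.0300 = 4.1236
W = 17.4370 / 4.1236 = 4.2286 kW

COP = 4.1236, W = 4.2286 kW


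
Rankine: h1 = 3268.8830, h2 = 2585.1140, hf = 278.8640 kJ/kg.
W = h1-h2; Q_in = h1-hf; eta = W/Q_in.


W = 683.7690 kJ/kg
Q_in = 2990.0190 kJ/kg
eta = 0.2287 = 22.8684%

eta = 22.8684%


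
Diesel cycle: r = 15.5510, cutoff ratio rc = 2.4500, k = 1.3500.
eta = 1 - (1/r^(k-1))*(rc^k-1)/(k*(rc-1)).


r^(k-1) = 2.6129
rc^k = 3.3525
eta = 0.5400 = 54.0040%

54.0040%


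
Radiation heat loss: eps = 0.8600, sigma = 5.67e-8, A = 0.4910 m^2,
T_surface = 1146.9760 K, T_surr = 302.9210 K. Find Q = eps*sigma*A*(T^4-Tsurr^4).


T^4 = 1.7307e+12
Tsurr^4 = 8.4201e+09
Q = 0.8600 * 5.67e-8 * 0.4910 * 1.7223e+12 = 41234.6432 W

41234.6432 W


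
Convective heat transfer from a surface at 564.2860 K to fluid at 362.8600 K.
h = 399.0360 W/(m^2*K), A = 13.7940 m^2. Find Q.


dT = 201.4260 K
Q = 399.0360 * 13.7940 * 201.4260 = 1108709.6523 W

1108709.6523 W


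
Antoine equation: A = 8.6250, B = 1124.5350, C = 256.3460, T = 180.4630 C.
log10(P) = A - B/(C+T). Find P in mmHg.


C+T = 436.8090
B/(C+T) = 2.5744
log10(P) = 8.6250 - 2.5744 = 6.0506
P = 10^6.0506 = 1123487.2664 mmHg

1123487.2664 mmHg


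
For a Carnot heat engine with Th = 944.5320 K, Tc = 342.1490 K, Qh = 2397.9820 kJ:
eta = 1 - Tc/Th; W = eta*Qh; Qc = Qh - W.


eta = 1 - 342.1490/944.5320 = 0.6378
W = 0.6378 * 2397.9820 = 1529.3326 kJ
Qc = 2397.9820 - 1529.3326 = 868.6494 kJ

eta = 63.7758%, W = 1529.3326 kJ, Qc = 868.6494 kJ


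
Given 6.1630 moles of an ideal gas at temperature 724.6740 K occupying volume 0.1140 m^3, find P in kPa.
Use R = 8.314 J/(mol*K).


P = nRT/V = 6.1630 * 8.314 * 724.6740 / 0.1140
= 37131.7030 / 0.1140 = 325716.6928 Pa = 325.7167 kPa

325.7167 kPa


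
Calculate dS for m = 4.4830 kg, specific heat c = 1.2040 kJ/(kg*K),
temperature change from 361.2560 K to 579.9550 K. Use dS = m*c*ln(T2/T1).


T2/T1 = 1.6054
ln(T2/T1) = 0.4734
dS = 4.4830 * 1.2040 * 0.4734 = 2.5550 kJ/K

2.5550 kJ/K


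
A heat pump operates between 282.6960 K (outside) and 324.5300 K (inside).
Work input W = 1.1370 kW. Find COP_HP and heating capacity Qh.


COP = 324.5300 / 41.8340 = 7.7576
Qh = 7.7576 * 1.1370 = 8.8204 kW

COP = 7.7576, Qh = 8.8204 kW


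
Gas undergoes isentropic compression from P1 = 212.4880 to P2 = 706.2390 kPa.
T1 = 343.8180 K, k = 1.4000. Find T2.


(k-1)/k = 0.2857
(P2/P1)^exp = 1.4094
T2 = 343.8180 * 1.4094 = 484.5762 K

484.5762 K


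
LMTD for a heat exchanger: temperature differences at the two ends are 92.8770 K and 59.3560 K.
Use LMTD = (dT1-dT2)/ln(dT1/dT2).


dT1/dT2 = 1.5647
ln(dT1/dT2) = 0.4477
LMTD = 33.5210 / 0.4477 = 74.8700 K

74.8700 K


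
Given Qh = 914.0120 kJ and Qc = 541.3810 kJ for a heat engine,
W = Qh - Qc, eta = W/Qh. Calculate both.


W = 914.0120 - 541.3810 = 372.6310 kJ
eta = 372.6310 / 914.0120 = 0.4077 = 40.7687%

W = 372.6310 kJ, eta = 40.7687%


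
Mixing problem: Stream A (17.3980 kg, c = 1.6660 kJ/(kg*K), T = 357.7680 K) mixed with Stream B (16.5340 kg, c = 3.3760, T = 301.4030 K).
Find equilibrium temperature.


num = 27193.8788
den = 84.8039
Tf = 320.6680 K

320.6680 K


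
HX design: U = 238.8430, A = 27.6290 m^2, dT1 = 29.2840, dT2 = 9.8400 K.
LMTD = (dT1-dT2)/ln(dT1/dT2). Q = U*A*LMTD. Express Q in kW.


LMTD = 17.8290 K
Q = 238.8430 * 27.6290 * 17.8290 = 117653.1461 W = 117.6531 kW

117.6531 kW


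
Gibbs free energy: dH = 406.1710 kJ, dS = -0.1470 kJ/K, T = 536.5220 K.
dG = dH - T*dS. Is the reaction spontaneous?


T*dS = 536.5220 * -0.1470 = -78.8687 kJ
dG = 406.1710 + 78.8687 = 485.0397 kJ (non-spontaneous)

dG = 485.0397 kJ, non-spontaneous


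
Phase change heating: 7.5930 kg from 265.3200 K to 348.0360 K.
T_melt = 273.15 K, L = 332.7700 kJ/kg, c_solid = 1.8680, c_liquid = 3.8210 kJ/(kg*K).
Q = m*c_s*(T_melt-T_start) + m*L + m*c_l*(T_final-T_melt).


Q1 (sensible, solid) = 7.5930 * 1.8680 * 7.8300 = 111.0586 kJ
Q2 (latent) = 7.5930 * 332.7700 = 2526.7226 kJ
Q3 (sensible, liquid) = 7.5930 * 3.8210 * 74.8860 = 2172.6565 kJ
Q_total = 4810.4377 kJ

4810.4377 kJ


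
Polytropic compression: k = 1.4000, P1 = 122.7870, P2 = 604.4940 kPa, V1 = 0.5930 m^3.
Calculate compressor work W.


(k-1)/k = 0.2857
(P2/P1)^exp = 1.5768
W = 3.5000 * 122.7870 * 0.5930 * (1.5768 - 1) = 146.9999 kJ

146.9999 kJ


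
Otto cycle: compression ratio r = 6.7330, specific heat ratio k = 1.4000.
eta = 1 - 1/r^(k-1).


r^(k-1) = 2.1443
eta = 1 - 1/2.1443 = 0.5336 = 53.3645%

53.3645%


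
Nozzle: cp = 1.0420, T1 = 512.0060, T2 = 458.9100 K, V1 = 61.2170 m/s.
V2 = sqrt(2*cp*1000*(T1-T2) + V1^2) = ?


dT = 53.0960 K
2*cp*1000*dT = 110652.0640
V1^2 = 3747.5211
V2 = sqrt(114399.5851) = 338.2301 m/s

338.2301 m/s


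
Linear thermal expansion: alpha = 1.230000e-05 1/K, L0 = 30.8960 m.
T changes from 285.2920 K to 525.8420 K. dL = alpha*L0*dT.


dT = 240.5500 K
dL = 1.230000e-05 * 30.8960 * 240.5500 = 0.091414 m
L_final = 30.987414 m

dL = 0.091414 m


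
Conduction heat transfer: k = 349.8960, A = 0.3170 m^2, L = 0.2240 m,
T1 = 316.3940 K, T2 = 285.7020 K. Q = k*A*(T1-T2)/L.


dT = 30.6920 K
Q = 349.8960 * 0.3170 * 30.6920 / 0.2240 = 15197.6140 W

15197.6140 W


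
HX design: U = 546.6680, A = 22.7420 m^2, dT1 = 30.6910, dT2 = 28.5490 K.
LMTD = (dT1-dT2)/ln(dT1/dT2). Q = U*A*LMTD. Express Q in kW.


LMTD = 29.6071 K
Q = 546.6680 * 22.7420 * 29.6071 = 368084.8892 W = 368.0849 kW

368.0849 kW


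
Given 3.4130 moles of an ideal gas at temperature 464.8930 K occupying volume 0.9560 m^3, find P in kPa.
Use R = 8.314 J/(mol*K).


P = nRT/V = 3.4130 * 8.314 * 464.8930 / 0.9560
= 13191.6559 / 0.9560 = 13798.8033 Pa = 13.7988 kPa

13.7988 kPa
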